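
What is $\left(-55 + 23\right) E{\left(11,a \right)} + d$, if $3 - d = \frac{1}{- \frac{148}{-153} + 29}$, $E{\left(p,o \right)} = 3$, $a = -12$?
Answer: $- \frac{426558}{4585} \approx -93.033$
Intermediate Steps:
$d = \frac{13602}{4585}$ ($d = 3 - \frac{1}{- \frac{148}{-153} + 29} = 3 - \frac{1}{\left(-148\right) \left(- \frac{1}{153}\right) + 29} = 3 - \frac{1}{\frac{148}{153} + 29} = 3 - \frac{1}{\frac{4585}{153}} = 3 - \frac{153}{4585} = \frac{13602}{4585} \approx 2.9666$)
$\left(-55 + 23\right) E{\left(11,a \right)} + d = \left(-55 + 23\right) 3 + \frac{13602}{4585} = \left(-32\right) 3 + \frac{13602}{4585} = -96 + \frac{13602}{4585} = - \frac{426558}{4585}$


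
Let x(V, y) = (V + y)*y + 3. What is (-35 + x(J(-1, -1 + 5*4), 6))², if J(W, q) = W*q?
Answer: 12100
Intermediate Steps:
x(V, y) = 3 + y*(V + y) (x(V, y) = y*(V + y) + 3 = 3 + y*(V + y))
(-35 + x(J(-1, -1 + 5*4), 6))² = (-35 + (3 + 6² - (-1 + 5*4)*6))² = (-35 + (3 + 36 - (-1 + 20)*6))² = (-35 + (3 + 36 - 1*19*6))² = (-35 + (3 + 36 - 19*6))² = (-35 + (3 + 36 - 114))² = (-35 - 75)² = (-110)² = 12100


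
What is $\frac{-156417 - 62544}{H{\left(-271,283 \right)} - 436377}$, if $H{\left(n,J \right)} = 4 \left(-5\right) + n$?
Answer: $\frac{72987}{145556} \approx 0.50144$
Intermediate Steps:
$H{\left(n,J \right)} = -20 + n$
$\frac{-156417 - 62544}{H{\left(-271,283 \right)} - 436377} = \frac{-156417 - 62544}{\left(-20 - 271\right) - 436377} = - \frac{218961}{-291 - 436377} = - \frac{218961}{-436668} = \left(-218961\right) \left(- \frac{1}{436668}\right) = \frac{72987}{145556}$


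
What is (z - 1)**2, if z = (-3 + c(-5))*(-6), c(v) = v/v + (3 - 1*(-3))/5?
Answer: 361/25 ≈ 14.440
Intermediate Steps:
c(v) = 11/5 (c(v) = 1 + (3 + 3)*(1/5) = 1 + 6*(1/5) = 1 + 6/5 = 11/5)
z = 24/5 (z = (-3 + 11/5)*(-6) = -4/5*(-6) = 24/5 ≈ 4.8000)
(z - 1)**2 = (24/5 - 1)**2 = (19/5)**2 = 361/25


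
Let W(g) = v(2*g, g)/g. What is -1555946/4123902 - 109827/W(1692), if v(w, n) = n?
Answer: -226458670450/2061951 ≈ -1.0983e+5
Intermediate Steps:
W(g) = 1 (W(g) = g/g = 1)
-1555946/4123902 - 109827/W(1692) = -1555946/4123902 - 109827/1 = -1555946*1/4123902 - 109827*1 = -777973/2061951 - 109827 = -226458670450/2061951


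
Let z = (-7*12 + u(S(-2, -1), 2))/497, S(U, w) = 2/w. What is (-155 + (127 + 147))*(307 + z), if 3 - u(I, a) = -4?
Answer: 2592534/71 ≈ 36515.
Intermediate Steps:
u(I, a) = 7 (u(I, a) = 3 - 1*(-4) = 3 + 4 = 7)
z = -11/71 (z = (-7*12 + 7)/497 = (-84 + 7)*(1/497) = -77*1/497 = -11/71 ≈ -0.15493)
(-155 + (127 + 147))*(307 + z) = (-155 + (127 + 147))*(307 - 11/71) = (-155 + 274)*(21786/71) = 119*(21786/71) = 2592534/71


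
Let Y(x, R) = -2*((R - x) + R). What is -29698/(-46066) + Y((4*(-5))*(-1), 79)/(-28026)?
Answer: 2271587/3470553 ≈ 0.65453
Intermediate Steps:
Y(x, R) = -4*R + 2*x (Y(x, R) = -2*(-x + 2*R) = -4*R + 2*x)
-29698/(-46066) + Y((4*(-5))*(-1), 79)/(-28026) = -29698/(-46066) + (-4*79 + 2*((4*(-5))*(-1)))/(-28026) = -29698*(-1/46066) + (-316 + 2*(-20*(-1)))*(-1/28026) = 479/743 + (-316 + 2*20)*(-1/28026) = 479/743 + (-316 + 40)*(-1/28026) = 479/743 - 276*(-1/28026) = 479/743 + 46/4671 = 2271587/3470553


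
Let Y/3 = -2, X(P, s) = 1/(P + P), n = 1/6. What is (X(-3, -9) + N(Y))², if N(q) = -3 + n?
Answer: 9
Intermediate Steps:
n = ⅙ ≈ 0.16667
X(P, s) = 1/(2*P)
Y = -6 (Y = 3*(-2) = -6)
N(q) = -17/6 (N(q) = -3 + ⅙ = -17/6)
(X(-3, -9) + N(Y))² = ((½)/(-3) - 17/6)² = ((½)*(-⅓) - 17/6)² = (-⅙ - 17/6)² = (-3)² = 9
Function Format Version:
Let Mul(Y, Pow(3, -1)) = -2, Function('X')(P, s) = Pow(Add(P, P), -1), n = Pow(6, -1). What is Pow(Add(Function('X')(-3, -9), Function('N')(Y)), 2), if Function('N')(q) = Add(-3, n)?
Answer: 9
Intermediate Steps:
n = Rational(1, 6) ≈ 0.16667
Function('X')(P, s) = Mul(Rational(1, 2), Pow(P, -1)) (Function('X')(P, s) = Pow(Mul(2, P), -1) = Mul(Rational(1, 2), Pow(P, -1)))
Y = -6 (Y = Mul(3, -2) = -6)
Function('N')(q) = Rational(-17, 6) (Function('N')(q) = Add(-3, Rational(1, 6)) = Rational(-17, 6))
Pow(Add(Function('X')(-3, -9), Function('N')(Y)), 2) = Pow(Add(Mul(Rational(1, 2), Pow(-3, -1)), Rational(-17, 6)), 2) = Pow(Add(Mul(Rational(1, 2), Rational(-1, 3)), Rational(-17, 6)), 2) = Pow(Add(Rational(-1, 6), Rational(-17, 6)), 2) = Pow(-3, 2) = 9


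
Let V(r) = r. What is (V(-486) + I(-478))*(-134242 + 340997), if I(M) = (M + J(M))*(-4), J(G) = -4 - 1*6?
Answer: 303102830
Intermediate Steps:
J(G) = -10 (J(G) = -4 - 6 = -10)
I(M) = 40 - 4*M (I(M) = (M - 10)*(-4) = (-10 + M)*(-4) = 40 - 4*M)
(V(-486) + I(-478))*(-134242 + 340997) = (-486 + (40 - 4*(-478)))*(-134242 + 340997) = (-486 + (40 + 1912))*206755 = (-486 + 1952)*206755 = 1466*206755 = 303102830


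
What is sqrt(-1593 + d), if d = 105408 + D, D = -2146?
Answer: sqrt(101669) ≈ 318.86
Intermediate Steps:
d = 103262 (d = 105408 - 2146 = 103262)
sqrt(-1593 + d) = sqrt(-1593 + 103262) = sqrt(101669)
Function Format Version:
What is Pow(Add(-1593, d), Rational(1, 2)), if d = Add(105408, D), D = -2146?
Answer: Pow(101669, Rational(1, 2)) ≈ 318.86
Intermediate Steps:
d = 103262 (d = Add(105408, -2146) = 103262)
Pow(Add(-1593, d), Rational(1, 2)) = Pow(Add(-1593, 103262), Rational(1, 2)) = Pow(101669, Rational(1, 2))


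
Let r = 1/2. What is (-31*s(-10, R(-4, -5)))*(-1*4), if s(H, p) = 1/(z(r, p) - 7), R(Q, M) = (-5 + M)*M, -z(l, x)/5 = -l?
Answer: -248/9 ≈ -27.556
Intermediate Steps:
r = ½ (r = 1*(½) = ½ ≈ 0.50000)
z(l, x) = 5*l (z(l, x) = -(-5)*l = 5*l)
R(Q, M) = M*(-5 + M)
s(H, p) = -2/9 (s(H, p) = 1/(5*(½) - 7) = 1/(5/2 - 7) = 1/(-9/2) = -2/9)
(-31*s(-10, R(-4, -5)))*(-1*4) = (-31*(-2/9))*(-1*4) = (62/9)*(-4) = -248/9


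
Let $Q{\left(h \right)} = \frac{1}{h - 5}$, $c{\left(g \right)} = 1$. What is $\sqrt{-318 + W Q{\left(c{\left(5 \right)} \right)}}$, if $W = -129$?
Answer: $\frac{3 i \sqrt{127}}{2} \approx 16.904 i$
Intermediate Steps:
$Q{\left(h \right)} = \frac{1}{-5 + h}$
$\sqrt{-318 + W Q{\left(c{\left(5 \right)} \right)}} = \sqrt{-318 - \frac{129}{-5 + 1}} = \sqrt{-318 - \frac{129}{-4}} = \sqrt{-318 - - \frac{129}{4}} = \sqrt{-318 + \frac{129}{4}} = \sqrt{- \frac{1143}{4}} = \frac{3 i \sqrt{127}}{2}$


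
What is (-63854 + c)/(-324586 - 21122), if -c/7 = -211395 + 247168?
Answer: 104755/115236 ≈ 0.90905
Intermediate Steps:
c = -250411 (c = -7*(-211395 + 247168) = -7*35773 = -250411)
(-63854 + c)/(-324586 - 21122) = (-63854 - 250411)/(-324586 - 21122) = -314265/(-345708) = -314265*(-1/345708) = 104755/115236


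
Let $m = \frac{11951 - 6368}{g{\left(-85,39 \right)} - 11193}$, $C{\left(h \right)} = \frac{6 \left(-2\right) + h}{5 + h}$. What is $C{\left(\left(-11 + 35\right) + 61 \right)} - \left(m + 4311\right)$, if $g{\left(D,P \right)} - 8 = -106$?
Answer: $- \frac{4379468377}{1016190} \approx -4309.7$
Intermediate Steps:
$g{\left(D,P \right)} = -98$ ($g{\left(D,P \right)} = 8 - 106 = -98$)
$C{\left(h \right)} = \frac{-12 + h}{5 + h}$
$m = - \frac{5583}{11291}$ ($m = \frac{11951 - 6368}{-98 - 11193} = \frac{5583}{-11291} = 5583 \left(- \frac{1}{11291}\right) = - \frac{5583}{11291} \approx -0.49446$)
$C{\left(\left(-11 + 35\right) + 61 \right)} - \left(m + 4311\right) = \frac{-12 + \left(\left(-11 + 35\right) + 61\right)}{5 + \left(\left(-11 + 35\right) + 61\right)} - \left(- \frac{5583}{11291} + 4311\right) = \frac{-12 + \left(24 + 61\right)}{5 + \left(24 + 61\right)} - \frac{48669918}{11291} = \frac{-12 + 85}{5 + 85} - \frac{48669918}{11291} = \frac{1}{90} \cdot 73 - \frac{48669918}{11291} = \frac{73}{90} - \frac{48669918}{11291} = - \frac{4379468377}{1016190}$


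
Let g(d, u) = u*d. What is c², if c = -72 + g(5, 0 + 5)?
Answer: 2209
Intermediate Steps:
g(d, u) = d*u
c = -47 (c = -72 + 5*(0 + 5) = -72 + 5*5 = -72 + 25 = -47)
c² = (-47)² = 2209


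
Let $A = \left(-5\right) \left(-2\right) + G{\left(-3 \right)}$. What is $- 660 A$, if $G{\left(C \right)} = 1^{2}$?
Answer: $-7260$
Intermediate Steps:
$G{\left(C \right)} = 1$
$A = 11$ ($A = \left(-5\right) \left(-2\right) + 1 = 10 + 1 = 11$)
$- 660 A = \left(-660\right) 11 = -7260$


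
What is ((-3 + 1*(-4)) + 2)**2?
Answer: 25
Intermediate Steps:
((-3 + 1*(-4)) + 2)**2 = ((-3 - 4) + 2)**2 = (-7 + 2)**2 = (-5)**2 = 25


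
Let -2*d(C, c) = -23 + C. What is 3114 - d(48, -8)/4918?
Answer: 30629329/9836 ≈ 3114.0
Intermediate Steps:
d(C, c) = 23/2 - C/2 (d(C, c) = -(-23 + C)/2 = 23/2 - C/2)
3114 - d(48, -8)/4918 = 3114 - (23/2 - 1/2*48)/4918 = 3114 - (23/2 - 24)/4918 = 3114 - (-25)/(2*4918) = 3114 - 1*(-25/9836) = 3114 + 25/9836 = 30629329/9836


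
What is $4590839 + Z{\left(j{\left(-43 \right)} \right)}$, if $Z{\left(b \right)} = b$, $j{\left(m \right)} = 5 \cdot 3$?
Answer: $4590854$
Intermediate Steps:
$j{\left(m \right)} = 15$
$4590839 + Z{\left(j{\left(-43 \right)} \right)} = 4590839 + 15 = 4590854$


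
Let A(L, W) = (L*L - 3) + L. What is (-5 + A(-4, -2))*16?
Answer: 64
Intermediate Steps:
A(L, W) = -3 + L + L**2 (A(L, W) = (L**2 - 3) + L = (-3 + L**2) + L = -3 + L + L**2)
(-5 + A(-4, -2))*16 = (-5 + (-3 - 4 + (-4)**2))*16 = (-5 + (-3 - 4 + 16))*16 = (-5 + 9)*16 = 4*16 = 64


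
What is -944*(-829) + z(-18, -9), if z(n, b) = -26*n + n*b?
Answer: 783206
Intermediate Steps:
z(n, b) = -26*n + b*n
-944*(-829) + z(-18, -9) = -944*(-829) - 18*(-26 - 9) = 782576 - 18*(-35) = 782576 + 630 = 783206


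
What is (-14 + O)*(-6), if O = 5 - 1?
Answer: 60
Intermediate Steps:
O = 4
(-14 + O)*(-6) = (-14 + 4)*(-6) = -10*(-6) = 60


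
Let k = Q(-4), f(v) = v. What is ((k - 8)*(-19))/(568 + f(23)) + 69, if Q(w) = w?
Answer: 13669/197 ≈ 69.386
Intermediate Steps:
k = -4
((k - 8)*(-19))/(568 + f(23)) + 69 = ((-4 - 8)*(-19))/(568 + 23) + 69 = -12*(-19)/591 + 69 = 228*(1/591) + 69 = 76/197 + 69 = 13669/197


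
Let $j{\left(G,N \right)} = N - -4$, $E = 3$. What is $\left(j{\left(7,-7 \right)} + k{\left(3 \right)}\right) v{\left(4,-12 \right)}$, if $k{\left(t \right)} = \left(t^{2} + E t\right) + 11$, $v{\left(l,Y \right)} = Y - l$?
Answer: $-416$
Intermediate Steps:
$j{\left(G,N \right)} = 4 + N$ ($j{\left(G,N \right)} = N + 4 = 4 + N$)
$k{\left(t \right)} = 11 + t^{2} + 3 t$ ($k{\left(t \right)} = \left(t^{2} + 3 t\right) + 11 = 11 + t^{2} + 3 t$)
$\left(j{\left(7,-7 \right)} + k{\left(3 \right)}\right) v{\left(4,-12 \right)} = \left(\left(4 - 7\right) + \left(11 + 3^{2} + 3 \cdot 3\right)\right) \left(-12 - 4\right) = \left(-3 + \left(11 + 9 + 9\right)\right) \left(-12 - 4\right) = \left(-3 + 29\right) \left(-16\right) = 26 \left(-16\right) = -416$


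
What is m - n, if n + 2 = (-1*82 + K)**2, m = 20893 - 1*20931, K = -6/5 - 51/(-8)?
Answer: -9500929/1600 ≈ -5938.1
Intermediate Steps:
K = 207/40 (K = -6*1/5 - 51*(-1/8) = -6/5 + 51/8 = 207/40 ≈ 5.1750)
m = -38 (m = 20893 - 20931 = -38)
n = 9440129/1600 (n = -2 + (-1*82 + 207/40)**2 = -2 + (-82 + 207/40)**2 = -2 + (-3073/40)**2 = -2 + 9443329/1600 = 9440129/1600 ≈ 5900.1)
m - n = -38 - 1*9440129/1600 = -38 - 9440129/1600 = -9500929/1600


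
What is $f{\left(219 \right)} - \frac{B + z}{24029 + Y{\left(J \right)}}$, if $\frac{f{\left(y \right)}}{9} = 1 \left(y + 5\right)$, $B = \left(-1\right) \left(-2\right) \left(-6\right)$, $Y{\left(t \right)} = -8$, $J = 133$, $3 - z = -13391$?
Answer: $\frac{48412954}{24021} \approx 2015.4$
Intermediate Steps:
$z = 13394$ ($z = 3 - -13391 = 3 + 13391 = 13394$)
$B = -12$ ($B = 2 \left(-6\right) = -12$)
$f{\left(y \right)} = 45 + 9 y$ ($f{\left(y \right)} = 9 \cdot 1 \left(y + 5\right) = 9 \cdot 1 \left(5 + y\right) = 9 \left(5 + y\right) = 45 + 9 y$)
$f{\left(219 \right)} - \frac{B + z}{24029 + Y{\left(J \right)}} = \left(45 + 9 \cdot 219\right) - \frac{-12 + 13394}{24029 - 8} = \left(45 + 1971\right) - \frac{13382}{24021} = 2016 - 13382 \cdot \frac{1}{24021} = 2016 - \frac{13382}{24021} = \frac{48412954}{24021}$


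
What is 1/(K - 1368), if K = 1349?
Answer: -1/19 ≈ -0.052632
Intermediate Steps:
1/(K - 1368) = 1/(1349 - 1368) = 1/(-19) = -1/19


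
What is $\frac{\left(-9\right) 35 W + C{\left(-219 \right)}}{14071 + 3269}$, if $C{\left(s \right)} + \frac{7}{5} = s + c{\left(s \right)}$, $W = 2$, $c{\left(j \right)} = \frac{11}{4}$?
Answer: $- \frac{5651}{115600} \approx -0.048884$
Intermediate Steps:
$c{\left(j \right)} = \frac{11}{4}$ ($c{\left(j \right)} = 11 \cdot \frac{1}{4} = \frac{11}{4}$)
$C{\left(s \right)} = \frac{27}{20} + s$ ($C{\left(s \right)} = - \frac{7}{5} + \left(s + \frac{11}{4}\right) = - \frac{7}{5} + \left(\frac{11}{4} + s\right) = \frac{27}{20} + s$)
$\frac{\left(-9\right) 35 W + C{\left(-219 \right)}}{14071 + 3269} = \frac{\left(-9\right) 35 \cdot 2 + \left(\frac{27}{20} - 219\right)}{14071 + 3269} = \frac{\left(-315\right) 2 - \frac{4353}{20}}{17340} = \left(-630 - \frac{4353}{20}\right) \frac{1}{17340} = \left(- \frac{16953}{20}\right) \frac{1}{17340} = - \frac{5651}{115600}$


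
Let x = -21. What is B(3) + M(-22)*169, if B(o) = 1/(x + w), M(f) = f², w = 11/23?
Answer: 38607689/472 ≈ 81796.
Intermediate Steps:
w = 11/23 (w = 11*(1/23) = 11/23 ≈ 0.47826)
B(o) = -23/472 (B(o) = 1/(-21 + 11/23) = 1/(-472/23) = -23/472)
B(3) + M(-22)*169 = -23/472 + (-22)²*169 = -23/472 + 484*169 = -23/472 + 81796 = 38607689/472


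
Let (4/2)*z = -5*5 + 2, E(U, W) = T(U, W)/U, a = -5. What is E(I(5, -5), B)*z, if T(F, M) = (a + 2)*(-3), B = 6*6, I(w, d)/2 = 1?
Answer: -207/4 ≈ -51.750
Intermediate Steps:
I(w, d) = 2 (I(w, d) = 2*1 = 2)
B = 36
T(F, M) = 9 (T(F, M) = (-5 + 2)*(-3) = -3*(-3) = 9)
E(U, W) = 9/U
z = -23/2 (z = (-5*5 + 2)/2 = (-25 + 2)/2 = (1/2)*(-23) = -23/2 ≈ -11.500)
E(I(5, -5), B)*z = (9/2)*(-23/2) = -207/4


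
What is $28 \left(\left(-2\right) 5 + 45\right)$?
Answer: $980$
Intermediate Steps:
$28 \left(\left(-2\right) 5 + 45\right) = 28 \left(-10 + 45\right) = 28 \cdot 35 = 980$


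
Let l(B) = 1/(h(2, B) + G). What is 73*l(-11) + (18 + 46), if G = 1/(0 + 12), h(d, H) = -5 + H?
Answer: 11348/191 ≈ 59.414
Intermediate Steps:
G = 1/12 ≈ 0.083333
l(B) = 1/(-59/12 + B) (l(B) = 1/((-5 + B) + 1/12) = 1/(-59/12 + B))
73*l(-11) + (18 + 46) = 73*(12/(-59 + 12*(-11))) + (18 + 46) = 73*(12/(-59 - 132)) + 64 = 73*(12/(-191)) + 64 = 73*(12*(-1/191)) + 64 = 73*(-12/191) + 64 = -876/191 + 64 = 11348/191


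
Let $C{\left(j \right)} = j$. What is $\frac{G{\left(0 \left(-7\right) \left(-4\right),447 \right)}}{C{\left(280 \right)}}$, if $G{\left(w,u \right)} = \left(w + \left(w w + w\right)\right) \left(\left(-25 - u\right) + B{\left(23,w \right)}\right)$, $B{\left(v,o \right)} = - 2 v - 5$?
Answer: $0$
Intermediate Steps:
$B{\left(v,o \right)} = -5 - 2 v$
$G{\left(w,u \right)} = \left(-76 - u\right) \left(w^{2} + 2 w\right)$ ($G{\left(w,u \right)} = \left(w + \left(w w + w\right)\right) \left(\left(-25 - u\right) - 51\right) = \left(w + \left(w^{2} + w\right)\right) \left(\left(-25 - u\right) - 51\right) = \left(w + \left(w + w^{2}\right)\right) \left(\left(-25 - u\right) - 51\right) = \left(w^{2} + 2 w\right) \left(-76 - u\right) = \left(-76 - u\right) \left(w^{2} + 2 w\right)$)
$\frac{G{\left(0 \left(-7\right) \left(-4\right),447 \right)}}{C{\left(280 \right)}} = \frac{\left(-1\right) 0 \left(-7\right) \left(-4\right) \left(152 + 2 \cdot 447 + 76 \cdot 0 \left(-7\right) \left(-4\right) + 447 \cdot 0 \left(-7\right) \left(-4\right)\right)}{280} = - 0 \left(-4\right) \left(152 + 894 + 76 \cdot 0 \left(-4\right) + 447 \cdot 0 \left(-4\right)\right) \frac{1}{280} = \left(-1\right) 0 \left(152 + 894 + 76 \cdot 0 + 447 \cdot 0\right) \frac{1}{280} = \left(-1\right) 0 \left(152 + 894 + 0 + 0\right) \frac{1}{280} = \left(-1\right) 0 \cdot 1046 \cdot \frac{1}{280} = 0 \cdot \frac{1}{280} = 0$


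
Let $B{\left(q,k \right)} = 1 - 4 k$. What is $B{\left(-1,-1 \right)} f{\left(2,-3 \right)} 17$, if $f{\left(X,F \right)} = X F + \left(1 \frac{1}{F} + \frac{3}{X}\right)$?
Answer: $- \frac{2465}{6} \approx -410.83$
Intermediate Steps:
$f{\left(X,F \right)} = \frac{1}{F} + \frac{3}{X} + F X$ ($f{\left(X,F \right)} = F X + \left(\frac{1}{F} + \frac{3}{X}\right) = \frac{1}{F} + \frac{3}{X} + F X$)
$B{\left(-1,-1 \right)} f{\left(2,-3 \right)} 17 = \left(1 - -4\right) \left(\frac{1}{-3} + \frac{3}{2} - 6\right) 17 = \left(1 + 4\right) \left(- \frac{1}{3} + 3 \cdot \frac{1}{2} - 6\right) 17 = 5 \left(- \frac{1}{3} + \frac{3}{2} - 6\right) 17 = 5 \left(- \frac{29}{6}\right) 17 = \left(- \frac{145}{6}\right) 17 = - \frac{2465}{6}$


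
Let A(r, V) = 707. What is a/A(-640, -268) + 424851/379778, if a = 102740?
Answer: 5616965911/38357578 ≈ 146.44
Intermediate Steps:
a/A(-640, -268) + 424851/379778 = 102740/707 + 424851/379778 = 102740*(1/707) + 424851*(1/379778) = 102740/707 + 60693/54254 = 5616965911/38357578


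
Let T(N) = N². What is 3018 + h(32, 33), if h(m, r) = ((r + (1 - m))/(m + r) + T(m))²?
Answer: 4443250894/4225 ≈ 1.0517e+6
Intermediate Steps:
h(m, r) = (m² + (1 + r - m)/(m + r))² (h(m, r) = ((r + (1 - m))/(m + r) + m²)² = ((1 + r - m)/(m + r) + m²)² = (m² + (1 + r - m)/(m + r))²)
3018 + h(32, 33) = 3018 + (1 + 33 + 32³ - 1*32 + 33*32²)²/(32 + 33)² = 3018 + (1 + 33 + 32768 - 32 + 33*1024)²/65² = 3018 + (1 + 33 + 32768 - 32 + 33792)²/4225 = 3018 + (1/4225)*66562² = 3018 + (1/4225)*4430499844 = 3018 + 4430499844/4225 = 4443250894/4225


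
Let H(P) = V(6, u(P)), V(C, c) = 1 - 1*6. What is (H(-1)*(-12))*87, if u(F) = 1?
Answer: 5220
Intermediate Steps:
V(C, c) = -5 (V(C, c) = 1 - 6 = -5)
H(P) = -5
(H(-1)*(-12))*87 = -5*(-12)*87 = 60*87 = 5220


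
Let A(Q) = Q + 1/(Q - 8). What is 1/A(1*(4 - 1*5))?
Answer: -9/10 ≈ -0.90000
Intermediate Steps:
A(Q) = Q + 1/(-8 + Q)
1/A(1*(4 - 1*5)) = 1/((1 + (1*(4 - 1*5))**2 - 8*(4 - 1*5))/(-8 + 1*(4 - 1*5))) = 1/((1 + (1*(4 - 5))**2 - 8*(4 - 5))/(-8 + 1*(4 - 5))) = 1/((1 + (1*(-1))**2 - 8*(-1))/(-8 + 1*(-1))) = 1/((1 + (-1)**2 - 8*(-1))/(-8 - 1)) = 1/((1 + 1 + 8)/(-9)) = 1/(-1/9*10) = 1/(-10/9) = -9/10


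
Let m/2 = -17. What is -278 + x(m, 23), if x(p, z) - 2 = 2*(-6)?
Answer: -288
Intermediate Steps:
m = -34 (m = 2*(-17) = -34)
x(p, z) = -10 (x(p, z) = 2 + 2*(-6) = 2 - 12 = -10)
-278 + x(m, 23) = -278 - 10 = -288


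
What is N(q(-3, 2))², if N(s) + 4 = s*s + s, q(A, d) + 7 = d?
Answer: 256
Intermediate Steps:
q(A, d) = -7 + d
N(s) = -4 + s + s² (N(s) = -4 + (s*s + s) = -4 + (s² + s) = -4 + (s + s²) = -4 + s + s²)
N(q(-3, 2))² = (-4 + (-7 + 2) + (-7 + 2)²)² = (-4 - 5 + (-5)²)² = (-4 - 5 + 25)² = 16² = 256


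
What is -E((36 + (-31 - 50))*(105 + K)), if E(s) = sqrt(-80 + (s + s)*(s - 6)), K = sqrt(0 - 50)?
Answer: -sqrt(44505370 + 4255200*I*sqrt(2)) ≈ -6686.4 - 450.0*I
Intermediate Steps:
K = 5*I*sqrt(2) (K = sqrt(-50) = 5*I*sqrt(2) ≈ 7.0711*I)
E(s) = sqrt(-80 + 2*s*(-6 + s)) (E(s) = sqrt(-80 + (2*s)*(-6 + s)) = sqrt(-80 + 2*s*(-6 + s)))
-E((36 + (-31 - 50))*(105 + K)) = -sqrt(-80 - 12*(36 + (-31 - 50))*(105 + 5*I*sqrt(2)) + 2*((36 + (-31 - 50))*(105 + 5*I*sqrt(2)))**2) = -sqrt(-80 - 12*(36 - 81)*(105 + 5*I*sqrt(2)) + 2*((36 - 81)*(105 + 5*I*sqrt(2)))**2) = -sqrt(-80 - (-540)*(105 + 5*I*sqrt(2)) + 2*(-45*(105 + 5*I*sqrt(2)))**2) = -sqrt(-80 - 12*(-4725 - 225*I*sqrt(2)) + 2*(-4725 - 225*I*sqrt(2))**2) = -sqrt(-80 + (56700 + 2700*I*sqrt(2)) + 2*(-4725 - 225*I*sqrt(2))**2) = -sqrt(56620 + 2*(-4725 - 225*I*sqrt(2))**2 + 2700*I*sqrt(2))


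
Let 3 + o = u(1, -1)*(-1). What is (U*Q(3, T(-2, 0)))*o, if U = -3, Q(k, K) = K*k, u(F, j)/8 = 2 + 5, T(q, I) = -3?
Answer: -1593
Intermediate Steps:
u(F, j) = 56 (u(F, j) = 8*(2 + 5) = 8*7 = 56)
o = -59 (o = -3 + 56*(-1) = -3 - 56 = -59)
(U*Q(3, T(-2, 0)))*o = -(-9)*3*(-59) = -3*(-9)*(-59) = 27*(-59) = -1593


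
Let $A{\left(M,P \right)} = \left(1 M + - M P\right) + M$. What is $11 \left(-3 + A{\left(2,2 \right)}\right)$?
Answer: $-33$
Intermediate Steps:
$A{\left(M,P \right)} = 2 M - M P$ ($A{\left(M,P \right)} = \left(M - M P\right) + M = 2 M - M P$)
$11 \left(-3 + A{\left(2,2 \right)}\right) = 11 \left(-3 + 2 \left(2 - 2\right)\right) = 11 \left(-3 + 2 \cdot 0\right) = 11 \left(-3 + 0\right) = 11 \left(-3\right) = -33$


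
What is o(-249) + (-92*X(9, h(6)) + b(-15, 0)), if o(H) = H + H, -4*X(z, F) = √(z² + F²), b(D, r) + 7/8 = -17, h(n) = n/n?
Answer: -4127/8 + 23*√82 ≈ -307.60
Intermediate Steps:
h(n) = 1
b(D, r) = -143/8 (b(D, r) = -7/8 - 17 = -143/8)
X(z, F) = -√(F² + z²)/4 (X(z, F) = -√(z² + F²)/4 = -√(F² + z²)/4)
o(H) = 2*H
o(-249) + (-92*X(9, h(6)) + b(-15, 0)) = 2*(-249) + (-(-23)*√(1² + 9²) - 143/8) = -498 + (-(-23)*√(1 + 81) - 143/8) = -498 + (-(-23)*√82 - 143/8) = -498 + (23*√82 - 143/8) = -498 + (-143/8 + 23*√82) = -4127/8 + 23*√82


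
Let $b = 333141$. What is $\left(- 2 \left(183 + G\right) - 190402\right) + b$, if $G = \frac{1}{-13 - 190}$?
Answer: $\frac{28901721}{203} \approx 1.4237 \cdot 10^{5}$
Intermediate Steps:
$G = - \frac{1}{203}$ ($G = \frac{1}{-203} = - \frac{1}{203} \approx -0.0049261$)
$\left(- 2 \left(183 + G\right) - 190402\right) + b = \left(- 2 \left(183 - \frac{1}{203}\right) - 190402\right) + 333141 = \left(\left(-2\right) \frac{37148}{203} - 190402\right) + 333141 = \left(- \frac{74296}{203} - 190402\right) + 333141 = - \frac{38725902}{203} + 333141 = \frac{28901721}{203}$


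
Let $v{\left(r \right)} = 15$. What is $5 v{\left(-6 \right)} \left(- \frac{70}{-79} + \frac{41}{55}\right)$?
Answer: $\frac{106335}{869} \approx 122.36$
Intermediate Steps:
$5 v{\left(-6 \right)} \left(- \frac{70}{-79} + \frac{41}{55}\right) = 5 \cdot 15 \left(- \frac{70}{-79} + \frac{41}{55}\right) = 75 \left(\left(-70\right) \left(- \frac{1}{79}\right) + 41 \cdot \frac{1}{55}\right) = 75 \left(\frac{70}{79} + \frac{41}{55}\right) = 75 \cdot \frac{7089}{4345} = \frac{106335}{869}$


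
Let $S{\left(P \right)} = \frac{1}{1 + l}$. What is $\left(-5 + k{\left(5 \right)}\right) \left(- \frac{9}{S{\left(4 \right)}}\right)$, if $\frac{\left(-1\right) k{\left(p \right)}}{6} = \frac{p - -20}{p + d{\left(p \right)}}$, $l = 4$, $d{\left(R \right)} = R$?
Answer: $900$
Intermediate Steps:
$k{\left(p \right)} = - \frac{3 \left(20 + p\right)}{p}$ ($k{\left(p \right)} = - 6 \frac{p - -20}{p + p} = - 6 \frac{p + 20}{2 p} = - 6 \left(20 + p\right) \frac{1}{2 p} = - 6 \frac{20 + p}{2 p} = - \frac{3 \left(20 + p\right)}{p}$)
$S{\left(P \right)} = \frac{1}{5}$ ($S{\left(P \right)} = \frac{1}{1 + 4} = \frac{1}{5}$)
$\left(-5 + k{\left(5 \right)}\right) \left(- \frac{9}{S{\left(4 \right)}}\right) = \left(-5 - \left(3 + \frac{60}{5}\right)\right) \left(- 9 \frac{1}{\frac{1}{5}}\right) = \left(-5 - 15\right) \left(\left(-9\right) 5\right) = \left(-5 - 15\right) \left(-45\right) = \left(-20\right) \left(-45\right) = 900$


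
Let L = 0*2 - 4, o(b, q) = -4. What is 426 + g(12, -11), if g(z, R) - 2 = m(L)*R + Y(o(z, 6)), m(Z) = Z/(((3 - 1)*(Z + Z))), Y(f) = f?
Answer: 1685/4 ≈ 421.25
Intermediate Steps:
L = -4 (L = 0 - 4 = -4)
m(Z) = ¼ (m(Z) = Z/((2*(2*Z))) = Z/((4*Z)) = Z*(1/(4*Z)) = ¼)
g(z, R) = -2 + R/4 (g(z, R) = 2 + (R/4 - 4) = 2 + (-4 + R/4) = -2 + R/4)
426 + g(12, -11) = 426 + (-2 + (¼)*(-11)) = 426 + (-2 - 11/4) = 426 - 19/4 = 1685/4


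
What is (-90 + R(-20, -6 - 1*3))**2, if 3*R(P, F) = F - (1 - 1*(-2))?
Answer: 8836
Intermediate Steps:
R(P, F) = -1 + F/3 (R(P, F) = (F - (1 - 1*(-2)))/3 = (F - (1 + 2))/3 = (F - 1*3)/3 = (F - 3)/3 = (-3 + F)/3 = -1 + F/3)
(-90 + R(-20, -6 - 1*3))**2 = (-90 + (-1 + (-6 - 1*3)/3))**2 = (-90 + (-1 + (-6 - 3)/3))**2 = (-90 + (-1 + (1/3)*(-9)))**2 = (-90 + (-1 - 3))**2 = (-90 - 4)**2 = (-94)**2 = 8836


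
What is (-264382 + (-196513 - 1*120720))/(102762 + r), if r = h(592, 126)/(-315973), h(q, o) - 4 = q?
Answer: -36754927279/6494003366 ≈ -5.6598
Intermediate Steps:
h(q, o) = 4 + q
r = -596/315973 (r = (4 + 592)/(-315973) = 596*(-1/315973) = -596/315973 ≈ -0.0018862)
(-264382 + (-196513 - 1*120720))/(102762 + r) = (-264382 + (-196513 - 1*120720))/(102762 - 596/315973) = (-264382 + (-196513 - 120720))/(32470016830/315973) = (-264382 - 317233)*(315973/32470016830) = -581615*315973/32470016830 = -36754927279/6494003366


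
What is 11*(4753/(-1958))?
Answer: -4753/178 ≈ -26.702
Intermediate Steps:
11*(4753/(-1958)) = 11*(4753*(-1/1958)) = 11*(-4753/1958) = -4753/178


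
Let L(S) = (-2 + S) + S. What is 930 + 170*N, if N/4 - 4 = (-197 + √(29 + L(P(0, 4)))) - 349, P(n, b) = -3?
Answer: -367630 + 680*√21 ≈ -3.6451e+5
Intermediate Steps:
L(S) = -2 + 2*S
N = -2168 + 4*√21 (N = 16 + 4*((-197 + √(29 + (-2 + 2*(-3)))) - 349) = 16 + 4*((-197 + √(29 + (-2 - 6))) - 349) = 16 + 4*((-197 + √(29 - 8)) - 349) = 16 + 4*((-197 + √21) - 349) = 16 + 4*(-546 + √21) = 16 + (-2184 + 4*√21) = -2168 + 4*√21 ≈ -2149.7)
930 + 170*N = 930 + 170*(-2168 + 4*√21) = 930 + (-368560 + 680*√21) = -367630 + 680*√21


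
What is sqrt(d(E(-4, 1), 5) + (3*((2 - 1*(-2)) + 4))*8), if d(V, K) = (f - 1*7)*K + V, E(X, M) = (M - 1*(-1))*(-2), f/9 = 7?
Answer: 6*sqrt(13) ≈ 21.633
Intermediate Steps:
f = 63 (f = 9*7 = 63)
E(X, M) = -2 - 2*M (E(X, M) = (M + 1)*(-2) = (1 + M)*(-2) = -2 - 2*M)
d(V, K) = V + 56*K (d(V, K) = (63 - 1*7)*K + V = (63 - 7)*K + V = 56*K + V = V + 56*K)
sqrt(d(E(-4, 1), 5) + (3*((2 - 1*(-2)) + 4))*8) = sqrt(((-2 - 2*1) + 56*5) + (3*((2 - 1*(-2)) + 4))*8) = sqrt(((-2 - 2) + 280) + (3*((2 + 2) + 4))*8) = sqrt((-4 + 280) + (3*(4 + 4))*8) = sqrt(276 + (3*8)*8) = sqrt(276 + 24*8) = sqrt(276 + 192) = sqrt(468) = 6*sqrt(13)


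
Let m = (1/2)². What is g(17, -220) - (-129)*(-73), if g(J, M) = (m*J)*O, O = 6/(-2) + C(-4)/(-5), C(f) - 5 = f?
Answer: -47153/5 ≈ -9430.6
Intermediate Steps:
C(f) = 5 + f
m = ¼ (m = (½)² = ¼ ≈ 0.25000)
O = -16/5 (O = 6/(-2) + (5 - 4)/(-5) = 6*(-½) + 1*(-⅕) = -3 - ⅕ = -16/5 ≈ -3.2000)
g(J, M) = -4*J/5 (g(J, M) = (J/4)*(-16/5) = -4*J/5)
g(17, -220) - (-129)*(-73) = -⅘*17 - (-129)*(-73) = -68/5 - 1*9417 = -68/5 - 9417 = -47153/5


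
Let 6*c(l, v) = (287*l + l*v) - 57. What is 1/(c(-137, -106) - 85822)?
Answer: -3/269893 ≈ -1.1116e-5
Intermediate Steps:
c(l, v) = -19/2 + 287*l/6 + l*v/6 (c(l, v) = ((287*l + l*v) - 57)/6 = (-57 + 287*l + l*v)/6 = -19/2 + 287*l/6 + l*v/6)
1/(c(-137, -106) - 85822) = 1/((-19/2 + (287/6)*(-137) + (1/6)*(-137)*(-106)) - 85822) = 1/((-19/2 - 39319/6 + 7261/3) - 85822) = 1/(-12427/3 - 85822) = 1/(-269893/3) = -3/269893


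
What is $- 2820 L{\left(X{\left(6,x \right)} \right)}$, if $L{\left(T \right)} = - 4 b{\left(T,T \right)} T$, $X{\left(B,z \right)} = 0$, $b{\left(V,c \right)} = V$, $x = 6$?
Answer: $0$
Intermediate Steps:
$L{\left(T \right)} = - 4 T^{2}$ ($L{\left(T \right)} = - 4 T T = - 4 T^{2}$)
$- 2820 L{\left(X{\left(6,x \right)} \right)} = - 2820 \left(- 4 \cdot 0^{2}\right) = - 2820 \left(\left(-4\right) 0\right) = \left(-2820\right) 0 = 0$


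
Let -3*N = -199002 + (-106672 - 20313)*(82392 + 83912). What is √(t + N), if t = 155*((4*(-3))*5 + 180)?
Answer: √63355104726/3 ≈ 83902.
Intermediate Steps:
t = 18600 (t = 155*(-12*5 + 180) = 155*(-60 + 180) = 155*120 = 18600)
N = 21118312442/3 (N = -(-199002 + (-106672 - 20313)*(82392 + 83912))/3 = -(-199002 - 126985*166304)/3 = -(-199002 - 21118113440)/3 = -⅓*(-21118312442) = 21118312442/3 ≈ 7.0394e+9)
√(t + N) = √(18600 + 21118312442/3) = √(21118368242/3) = √63355104726/3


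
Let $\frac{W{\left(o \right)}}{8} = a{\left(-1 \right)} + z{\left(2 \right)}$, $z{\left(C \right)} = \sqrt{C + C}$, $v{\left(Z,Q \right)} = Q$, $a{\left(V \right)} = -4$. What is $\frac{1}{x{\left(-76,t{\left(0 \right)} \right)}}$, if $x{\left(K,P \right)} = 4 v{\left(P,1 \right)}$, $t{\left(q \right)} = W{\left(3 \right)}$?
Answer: $\frac{1}{4} \approx 0.25$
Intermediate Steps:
$z{\left(C \right)} = \sqrt{2} \sqrt{C}$ ($z{\left(C \right)} = \sqrt{2 C} = \sqrt{2} \sqrt{C}$)
$W{\left(o \right)} = -16$ ($W{\left(o \right)} = 8 \left(-4 + \sqrt{2} \sqrt{2}\right) = 8 \left(-4 + 2\right) = 8 \left(-2\right) = -16$)
$t{\left(q \right)} = -16$
$x{\left(K,P \right)} = 4$ ($x{\left(K,P \right)} = 4 \cdot 1 = 4$)
$\frac{1}{x{\left(-76,t{\left(0 \right)} \right)}} = \frac{1}{4}$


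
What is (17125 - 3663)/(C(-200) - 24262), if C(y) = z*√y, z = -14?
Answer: -11664823/21024423 + 67310*I*√2/21024423 ≈ -0.55482 + 0.0045276*I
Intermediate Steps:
C(y) = -14*√y
(17125 - 3663)/(C(-200) - 24262) = (17125 - 3663)/(-140*I*√2 - 24262) = 13462/(-140*I*√2 - 24262) = 13462/(-24262 - 140*I*√2)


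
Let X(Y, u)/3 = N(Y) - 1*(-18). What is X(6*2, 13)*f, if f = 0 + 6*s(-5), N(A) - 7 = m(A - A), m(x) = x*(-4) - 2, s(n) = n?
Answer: -2070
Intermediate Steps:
m(x) = -2 - 4*x (m(x) = -4*x - 2 = -2 - 4*x)
N(A) = 5 (N(A) = 7 + (-2 - 4*(A - A)) = 7 + (-2 - 4*0) = 7 + (-2 + 0) = 7 - 2 = 5)
X(Y, u) = 69 (X(Y, u) = 3*(5 - 1*(-18)) = 3*(5 + 18) = 3*23 = 69)
f = -30 (f = 0 + 6*(-5) = 0 - 30 = -30)
X(6*2, 13)*f = 69*(-30) = -2070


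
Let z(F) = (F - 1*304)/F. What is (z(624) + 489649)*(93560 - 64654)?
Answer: 551998543886/39 ≈ 1.4154e+10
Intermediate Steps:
z(F) = (-304 + F)/F (z(F) = (F - 304)/F = (-304 + F)/F)
(z(624) + 489649)*(93560 - 64654) = ((-304 + 624)/624 + 489649)*(93560 - 64654) = ((1/624)*320 + 489649)*28906 = (20/39 + 489649)*28906 = (19096331/39)*28906 = 551998543886/39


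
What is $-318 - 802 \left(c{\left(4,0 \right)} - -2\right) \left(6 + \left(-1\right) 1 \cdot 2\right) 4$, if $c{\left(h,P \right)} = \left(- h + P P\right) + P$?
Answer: $25346$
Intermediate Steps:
$c{\left(h,P \right)} = P + P^{2} - h$ ($c{\left(h,P \right)} = \left(- h + P^{2}\right) + P = \left(P^{2} - h\right) + P = P + P^{2} - h$)
$-318 - 802 \left(c{\left(4,0 \right)} - -2\right) \left(6 + \left(-1\right) 1 \cdot 2\right) 4 = -318 - 802 \left(\left(0 + 0^{2} - 4\right) - -2\right) \left(6 + \left(-1\right) 1 \cdot 2\right) 4 = -318 - 802 \left(\left(0 + 0 - 4\right) + 2\right) \left(6 - 2\right) 4 = -318 - 802 \left(-4 + 2\right) \left(6 - 2\right) 4 = -318 - 802 \left(-2\right) 4 \cdot 4 = -318 - 802 \left(\left(-8\right) 4\right) = -318 - -25664 = -318 + 25664 = 25346$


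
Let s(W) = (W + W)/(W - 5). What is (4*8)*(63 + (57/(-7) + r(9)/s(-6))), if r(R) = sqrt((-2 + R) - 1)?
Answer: 12288/7 + 88*sqrt(6)/3 ≈ 1827.3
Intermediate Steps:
r(R) = sqrt(-3 + R)
s(W) = 2*W/(-5 + W) (s(W) = (2*W)/(-5 + W) = 2*W/(-5 + W))
(4*8)*(63 + (57/(-7) + r(9)/s(-6))) = (4*8)*(63 + (57/(-7) + sqrt(-3 + 9)/((2*(-6)/(-5 - 6))))) = 32*(63 + (57*(-1/7) + sqrt(6)/((2*(-6)/(-11))))) = 32*(63 + (-57/7 + sqrt(6)/((2*(-6)*(-1/11))))) = 32*(63 + (-57/7 + sqrt(6)/(12/11))) = 32*(63 + (-57/7 + sqrt(6)*(11/12))) = 32*(63 + (-57/7 + 11*sqrt(6)/12)) = 32*(384/7 + 11*sqrt(6)/12) = 12288/7 + 88*sqrt(6)/3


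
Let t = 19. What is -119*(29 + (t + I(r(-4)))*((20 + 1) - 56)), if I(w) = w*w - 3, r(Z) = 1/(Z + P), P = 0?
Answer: 1015189/16 ≈ 63449.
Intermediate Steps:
r(Z) = 1/Z (r(Z) = 1/(Z + 0) = 1/Z)
I(w) = -3 + w² (I(w) = w² - 3 = -3 + w²)
-119*(29 + (t + I(r(-4)))*((20 + 1) - 56)) = -119*(29 + (19 + (-3 + (1/(-4))²))*((20 + 1) - 56)) = -119*(29 + (19 + (-3 + (-¼)²))*(21 - 56)) = -119*(29 + (19 + (-3 + 1/16))*(-35)) = -119*(29 + (19 - 47/16)*(-35)) = -119*(29 + (257/16)*(-35)) = -119*(29 - 8995/16) = -119*(-8531/16) = 1015189/16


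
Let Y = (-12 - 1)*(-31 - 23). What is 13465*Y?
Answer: 9452430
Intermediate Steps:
Y = 702 (Y = -13*(-54) = 702)
13465*Y = 13465*702 = 9452430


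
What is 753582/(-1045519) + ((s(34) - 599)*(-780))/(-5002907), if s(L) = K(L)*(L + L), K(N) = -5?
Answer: -348912283758/402356486441 ≈ -0.86717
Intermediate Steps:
s(L) = -10*L (s(L) = -5*(L + L) = -10*L)
753582/(-1045519) + ((s(34) - 599)*(-780))/(-5002907) = 753582/(-1045519) + ((-10*34 - 599)*(-780))/(-5002907) = 753582*(-1/1045519) + ((-340 - 599)*(-780))*(-1/5002907) = -753582/1045519 - 939*(-780)*(-1/5002907) = -753582/1045519 + 732420*(-1/5002907) = -753582/1045519 - 56340/384839 = -348912283758/402356486441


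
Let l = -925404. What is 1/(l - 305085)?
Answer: -1/1230489 ≈ -8.1269e-7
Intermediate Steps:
1/(l - 305085) = 1/(-925404 - 305085) = 1/(-1230489) = -1/1230489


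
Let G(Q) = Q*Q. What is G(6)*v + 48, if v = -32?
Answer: -1104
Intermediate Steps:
G(Q) = Q²
G(6)*v + 48 = 6²*(-32) + 48 = 36*(-32) + 48 = -1152 + 48 = -1104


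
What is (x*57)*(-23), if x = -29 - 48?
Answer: 100947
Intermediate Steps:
x = -77
(x*57)*(-23) = -77*57*(-23) = -4389*(-23) = 100947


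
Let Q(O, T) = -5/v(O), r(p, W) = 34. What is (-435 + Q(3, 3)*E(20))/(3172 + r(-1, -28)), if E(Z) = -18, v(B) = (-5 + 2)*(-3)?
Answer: -425/3206 ≈ -0.13256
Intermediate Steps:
v(B) = 9 (v(B) = -3*(-3) = 9)
Q(O, T) = -5/9
(-435 + Q(3, 3)*E(20))/(3172 + r(-1, -28)) = (-435 - 5/9*(-18))/(3172 + 34) = (-435 + 10)/3206 = -425*1/3206 = -425/3206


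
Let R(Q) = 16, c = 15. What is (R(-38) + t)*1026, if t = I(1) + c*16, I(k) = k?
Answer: 263682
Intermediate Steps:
t = 241 (t = 1 + 15*16 = 1 + 240 = 241)
(R(-38) + t)*1026 = (16 + 241)*1026 = 257*1026 = 263682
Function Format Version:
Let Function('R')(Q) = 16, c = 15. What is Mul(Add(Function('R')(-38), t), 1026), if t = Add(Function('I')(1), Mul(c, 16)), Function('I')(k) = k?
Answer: 263682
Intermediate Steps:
t = 241 (t = Add(1, Mul(15, 16)) = Add(1, 240) = 241)
Mul(Add(Function('R')(-38), t), 1026) = Mul(Add(16, 241), 1026) = Mul(257, 1026) = 263682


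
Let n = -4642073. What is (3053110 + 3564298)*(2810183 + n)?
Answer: -12122363541120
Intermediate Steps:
(3053110 + 3564298)*(2810183 + n) = (3053110 + 3564298)*(2810183 - 4642073) = 6617408*(-1831890) = -12122363541120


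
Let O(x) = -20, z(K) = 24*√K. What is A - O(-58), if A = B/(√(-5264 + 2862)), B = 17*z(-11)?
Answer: 20 + 204*√26422/1201 ≈ 47.610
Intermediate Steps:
B = 408*I*√11 (B = 17*(24*√(-11)) = 17*(24*(I*√11)) = 17*(24*I*√11) = 408*I*√11 ≈ 1353.2*I)
A = 204*√26422/1201 (A = (408*I*√11)/(√(-5264 + 2862)) = (408*I*√11)/(√(-2402)) = (408*I*√11)/((I*√2402)) = (408*I*√11)*(-I*√2402/2402) = 204*√26422/1201 ≈ 27.610)
A - O(-58) = 204*√26422/1201 - 1*(-20) = 204*√26422/1201 + 20 = 20 + 204*√26422/1201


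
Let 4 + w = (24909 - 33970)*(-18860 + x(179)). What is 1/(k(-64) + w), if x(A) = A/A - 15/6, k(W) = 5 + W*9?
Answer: 2/341806953 ≈ 5.8513e-9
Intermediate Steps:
k(W) = 5 + 9*W
x(A) = -3/2 (x(A) = 1 - 15*⅙ = 1 - 5/2 = -3/2)
w = 341808095/2 (w = -4 + (24909 - 33970)*(-18860 - 3/2) = -4 - 9061*(-37723/2) = -4 + 341808103/2 = 341808095/2 ≈ 1.7090e+8)
1/(k(-64) + w) = 1/((5 + 9*(-64)) + 341808095/2) = 1/((5 - 576) + 341808095/2) = 1/(-571 + 341808095/2) = 1/(341806953/2) = 2/341806953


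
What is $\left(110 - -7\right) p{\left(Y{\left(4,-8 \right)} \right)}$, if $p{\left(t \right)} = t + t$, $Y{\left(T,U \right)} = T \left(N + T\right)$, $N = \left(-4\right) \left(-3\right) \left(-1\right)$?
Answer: $-7488$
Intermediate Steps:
$N = -12$ ($N = 12 \left(-1\right) = -12$)
$Y{\left(T,U \right)} = T \left(-12 + T\right)$
$p{\left(t \right)} = 2 t$
$\left(110 - -7\right) p{\left(Y{\left(4,-8 \right)} \right)} = \left(110 - -7\right) 2 \cdot 4 \left(-12 + 4\right) = \left(110 + 7\right) 2 \cdot 4 \left(-8\right) = 117 \cdot 2 \left(-32\right) = 117 \left(-64\right) = -7488$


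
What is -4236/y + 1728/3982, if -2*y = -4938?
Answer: -2100220/1638593 ≈ -1.2817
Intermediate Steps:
y = 2469 (y = -½*(-4938) = 2469)
-4236/y + 1728/3982 = -4236/2469 + 1728/3982 = -4236*1/2469 + 1728*(1/3982) = -1412/823 + 864/1991 = -2100220/1638593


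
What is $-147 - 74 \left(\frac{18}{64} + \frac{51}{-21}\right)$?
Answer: $\frac{1333}{112} \approx 11.902$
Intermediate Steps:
$-147 - 74 \left(\frac{18}{64} + \frac{51}{-21}\right) = -147 - 74 \left(18 \cdot \frac{1}{64} + 51 \left(- \frac{1}{21}\right)\right) = -147 - 74 \left(\frac{9}{32} - \frac{17}{7}\right) = -147 - - \frac{17797}{112} = -147 + \frac{17797}{112} = \frac{1333}{112}$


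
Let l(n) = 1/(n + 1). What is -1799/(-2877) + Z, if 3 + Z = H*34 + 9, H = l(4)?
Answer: 27589/2055 ≈ 13.425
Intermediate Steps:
l(n) = 1/(1 + n)
H = ⅕ (H = 1/(1 + 4) = 1/5 = ⅕ ≈ 0.20000)
Z = 64/5 (Z = -3 + ((⅕)*34 + 9) = -3 + (34/5 + 9) = -3 + 79/5 = 64/5 ≈ 12.800)
-1799/(-2877) + Z = -1799/(-2877) + 64/5 = -1799*(-1/2877) + 64/5 = 257/411 + 64/5 = 27589/2055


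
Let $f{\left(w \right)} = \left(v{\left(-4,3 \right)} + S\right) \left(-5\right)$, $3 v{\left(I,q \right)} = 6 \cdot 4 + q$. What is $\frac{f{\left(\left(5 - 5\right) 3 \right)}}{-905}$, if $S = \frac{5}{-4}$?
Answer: $\frac{31}{724} \approx 0.042818$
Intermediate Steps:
$S = - \frac{5}{4}$ ($S = 5 \left(- \frac{1}{4}\right) = - \frac{5}{4} \approx -1.25$)
$v{\left(I,q \right)} = 8 + \frac{q}{3}$ ($v{\left(I,q \right)} = \frac{6 \cdot 4 + q}{3} = \frac{24 + q}{3} = 8 + \frac{q}{3}$)
$f{\left(w \right)} = - \frac{155}{4}$ ($f{\left(w \right)} = \left(\left(8 + \frac{1}{3} \cdot 3\right) - \frac{5}{4}\right) \left(-5\right) = \left(\left(8 + 1\right) - \frac{5}{4}\right) \left(-5\right) = \left(9 - \frac{5}{4}\right) \left(-5\right) = \frac{31}{4} \left(-5\right) = - \frac{155}{4}$)
$\frac{f{\left(\left(5 - 5\right) 3 \right)}}{-905} = - \frac{155}{4 \left(-905\right)} = \left(- \frac{155}{4}\right) \left(- \frac{1}{905}\right) = \frac{31}{724}$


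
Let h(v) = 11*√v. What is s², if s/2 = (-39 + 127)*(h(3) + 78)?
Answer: 199702272 + 53154816*√3 ≈ 2.9177e+8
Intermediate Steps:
s = 13728 + 1936*√3 (s = 2*((-39 + 127)*(11*√3 + 78)) = 2*(88*(78 + 11*√3)) = 2*(6864 + 968*√3) = 13728 + 1936*√3 ≈ 17081.)
s² = (13728 + 1936*√3)²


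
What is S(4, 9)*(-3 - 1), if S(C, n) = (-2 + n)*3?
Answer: -84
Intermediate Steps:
S(C, n) = -6 + 3*n
S(4, 9)*(-3 - 1) = (-6 + 3*9)*(-3 - 1) = (-6 + 27)*(-4) = 21*(-4) = -84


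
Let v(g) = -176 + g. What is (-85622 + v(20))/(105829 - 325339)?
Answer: 42889/109755 ≈ 0.39077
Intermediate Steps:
(-85622 + v(20))/(105829 - 325339) = (-85622 + (-176 + 20))/(105829 - 325339) = (-85622 - 156)/(-219510) = -85778*(-1/219510) = 42889/109755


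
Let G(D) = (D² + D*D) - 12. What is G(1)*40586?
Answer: -405860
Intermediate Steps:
G(D) = -12 + 2*D² (G(D) = (D² + D²) - 12 = 2*D² - 12 = -12 + 2*D²)
G(1)*40586 = (-12 + 2*1²)*40586 = (-12 + 2*1)*40586 = (-12 + 2)*40586 = -10*40586 = -405860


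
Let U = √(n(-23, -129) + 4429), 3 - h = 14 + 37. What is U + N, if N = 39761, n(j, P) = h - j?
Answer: 39761 + 2*√1101 ≈ 39827.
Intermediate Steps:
h = -48 (h = 3 - (14 + 37) = 3 - 1*51 = 3 - 51 = -48)
n(j, P) = -48 - j
U = 2*√1101 (U = √((-48 - 1*(-23)) + 4429) = √((-48 + 23) + 4429) = √(-25 + 4429) = √4404 = 2*√1101 ≈ 66.363)
U + N = 2*√1101 + 39761 = 39761 + 2*√1101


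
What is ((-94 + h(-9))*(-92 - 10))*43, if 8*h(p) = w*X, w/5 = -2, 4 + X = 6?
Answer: 423249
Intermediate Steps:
X = 2 (X = -4 + 6 = 2)
w = -10 (w = 5*(-2) = -10)
h(p) = -5/2 (h(p) = (-10*2)/8 = (⅛)*(-20) = -5/2)
((-94 + h(-9))*(-92 - 10))*43 = ((-94 - 5/2)*(-92 - 10))*43 = -193/2*(-102)*43 = 9843*43 = 423249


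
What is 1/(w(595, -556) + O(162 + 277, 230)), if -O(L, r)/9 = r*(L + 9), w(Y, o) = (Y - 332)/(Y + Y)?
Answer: -1190/1103558137 ≈ -1.0783e-6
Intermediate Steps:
w(Y, o) = (-332 + Y)/(2*Y) (w(Y, o) = (-332 + Y)/((2*Y)) = (-332 + Y)*(1/(2*Y)) = (-332 + Y)/(2*Y))
O(L, r) = -9*r*(9 + L) (O(L, r) = -9*r*(L + 9) = -9*r*(9 + L))
1/(w(595, -556) + O(162 + 277, 230)) = 1/((1/2)*(-332 + 595)/595 - 9*230*(9 + (162 + 277))) = 1/((1/2)*(1/595)*263 - 9*230*(9 + 439)) = 1/(263/1190 - 9*230*448) = 1/(263/1190 - 927360) = 1/(-1103558137/1190) = -1190/1103558137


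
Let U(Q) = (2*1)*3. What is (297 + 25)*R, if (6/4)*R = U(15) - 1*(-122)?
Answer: 82432/3 ≈ 27477.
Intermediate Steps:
U(Q) = 6 (U(Q) = 2*3 = 6)
R = 256/3 (R = 2*(6 - 1*(-122))/3 = 2*(6 + 122)/3 = (⅔)*128 = 256/3 ≈ 85.333)
(297 + 25)*R = (297 + 25)*(256/3) = 322*(256/3) = 82432/3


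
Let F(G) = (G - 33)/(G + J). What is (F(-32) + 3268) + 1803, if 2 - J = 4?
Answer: 172479/34 ≈ 5072.9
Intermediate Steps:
J = -2 (J = 2 - 1*4 = 2 - 4 = -2)
F(G) = (-33 + G)/(-2 + G) (F(G) = (G - 33)/(G - 2) = (-33 + G)/(-2 + G))
(F(-32) + 3268) + 1803 = ((-33 - 32)/(-2 - 32) + 3268) + 1803 = (-65/(-34) + 3268) + 1803 = (-1/34*(-65) + 3268) + 1803 = (65/34 + 3268) + 1803 = 111177/34 + 1803 = 172479/34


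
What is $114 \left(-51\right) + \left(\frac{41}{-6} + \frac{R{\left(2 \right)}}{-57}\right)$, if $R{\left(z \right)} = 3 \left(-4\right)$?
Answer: $- \frac{663551}{114} \approx -5820.6$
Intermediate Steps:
$R{\left(z \right)} = -12$
$114 \left(-51\right) + \left(\frac{41}{-6} + \frac{R{\left(2 \right)}}{-57}\right) = 114 \left(-51\right) + \left(\frac{41}{-6} - \frac{12}{-57}\right) = -5814 + \left(41 \left(- \frac{1}{6}\right) - - \frac{4}{19}\right) = -5814 + \left(- \frac{41}{6} + \frac{4}{19}\right) = -5814 - \frac{755}{114} = - \frac{663551}{114}$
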